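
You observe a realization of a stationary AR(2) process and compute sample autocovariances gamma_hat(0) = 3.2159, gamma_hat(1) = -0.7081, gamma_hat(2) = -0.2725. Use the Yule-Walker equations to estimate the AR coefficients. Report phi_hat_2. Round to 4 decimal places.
\hat\phi_{2} = -0.1400

The Yule-Walker equations for an AR(p) process read, in matrix form,
  Gamma_p phi = r_p,   with   (Gamma_p)_{ij} = gamma(|i - j|),
                       (r_p)_i = gamma(i),   i,j = 1..p.
Substitute the sample gammas (Toeplitz matrix and right-hand side of size 2):
  Gamma_p = [[3.2159, -0.7081], [-0.7081, 3.2159]]
  r_p     = [-0.7081, -0.2725]
Written out:
  3.2159 phi_1 - 0.7081 phi_2 = -0.7081
  -0.7081 phi_1 + 3.2159 phi_2 = -0.2725
Solve by Cramer's rule:
  det = gamma(0)^2 - gamma(1)^2 = (3.2159)^2 - (-0.7081)^2 = 10.34201281 - 0.50140561 = 9.8406072
  phi_hat_1 = [gamma(1) gamma(0) - gamma(1) gamma(2)] / det = [(-0.7081)(3.2159) - (-0.7081)(-0.2725)] / 9.8406072 = -2.47013604 / 9.8406072 = -0.251
  phi_hat_2 = [gamma(0) gamma(2) - gamma(1)^2] / det = [(3.2159)(-0.2725) - (-0.7081)^2] / 9.8406072 = -1.37773836 / 9.8406072 = -0.14
So phi_hat = [-0.2510, -0.1400].
Therefore phi_hat_2 = -0.1400.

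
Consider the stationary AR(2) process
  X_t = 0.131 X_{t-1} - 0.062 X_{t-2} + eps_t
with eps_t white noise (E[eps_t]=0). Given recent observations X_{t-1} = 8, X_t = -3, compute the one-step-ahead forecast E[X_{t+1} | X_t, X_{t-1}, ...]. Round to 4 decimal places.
E[X_{t+1} \mid \mathcal F_t] = -0.8890

For an AR(p) model X_t = c + sum_i phi_i X_{t-i} + eps_t, the
one-step-ahead conditional mean is
  E[X_{t+1} | X_t, ...] = c + sum_i phi_i X_{t+1-i}.
Substitute known values:
  E[X_{t+1} | ...] = (0.131) * (-3) + (-0.062) * (8)
                   = -0.8890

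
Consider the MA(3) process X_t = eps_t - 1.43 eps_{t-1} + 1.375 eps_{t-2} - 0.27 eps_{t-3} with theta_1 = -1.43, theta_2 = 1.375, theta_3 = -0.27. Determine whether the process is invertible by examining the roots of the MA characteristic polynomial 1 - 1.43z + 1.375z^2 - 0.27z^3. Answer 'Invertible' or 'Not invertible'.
\text{Not invertible}

The MA(q) characteristic polynomial is P(z) = 1 - 1.43z + 1.375z^2 - 0.27z^3.
Invertibility requires all roots to lie outside the unit circle, i.e. |z| > 1 for every root.
Degree 3: look for a simple real root z0 first, then factor out (1 - z/z0) and solve the remaining quadratic.
Testing z0 = 4: P(4) = 1 + (-1.43)(4) + (1.375)(4)^2 + (-0.27)(4)^3
  = 1 + (-5.72) + (22) + (-17.28) = 0.  So z_0 = 4 is a root, |z_0| = 4.
Divide out the factor (1 - 0.25 z) = (1 - z/z0) (since 1/z0 = 0.25):
  P(z) = (1 - 0.25 z)(1 + (-1.18) z + (1.08) z^2)
  [check: z-coef -1.18 - (0.25) = -1.43; z^2-coef 1.08 - (0.25)(-1.18) = 1.375; z^3-coef -(0.25)(1.08) = -0.27.]
Remaining roots from the quadratic factor 1 + (-1.18) z + (1.08) z^2:
  Set 1 + (-1.18) z + (1.08) z^2 = 0, i.e. a z^2 + b z + c = 0 with a = 1.08, b = -1.18, c = 1.
  Discriminant D = b^2 - 4ac = (-1.18)^2 - 4*(1.08)*1 = 1.3924 - (4.32) = -2.9276.
  D < 0, so the roots are the complex-conjugate pair z = (-b +/- i sqrt(-D)) / (2a) = 0.5463 +/- 0.7921i.
  For a conjugate pair |z|^2 = z * conj(z) = (product of roots) = c/a = 1/(1.08) = 0.925926, so |z| = sqrt(0.925926) = 0.9623 for both roots.
Moduli of all roots: 4.0000, 0.9623, 0.9623.
All moduli strictly greater than 1? No.
Verdict: Not invertible.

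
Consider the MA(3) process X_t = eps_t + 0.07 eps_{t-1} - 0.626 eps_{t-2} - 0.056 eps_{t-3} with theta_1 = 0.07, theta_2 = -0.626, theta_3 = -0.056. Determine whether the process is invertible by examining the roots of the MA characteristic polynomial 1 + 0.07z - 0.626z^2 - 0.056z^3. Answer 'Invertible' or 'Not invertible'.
\text{Invertible}

The MA(q) characteristic polynomial is P(z) = 1 + 0.07z - 0.626z^2 - 0.056z^3.
Invertibility requires all roots to lie outside the unit circle, i.e. |z| > 1 for every root.
Degree 3: look for a simple real root z0 first, then factor out (1 - z/z0) and solve the remaining quadratic.
Testing z0 = 1.25: P(1.25) = 1 + (0.07)(1.25) + (-0.626)(1.25)^2 + (-0.056)(1.25)^3
  = 1 + (0.0875) + (-0.978125) + (-0.109375) = 0.  So z_0 = 1.25 is a root, |z_0| = 1.25.
Divide out the factor (1 - 0.8 z) = (1 - z/z0) (since 1/z0 = 0.8):
  P(z) = (1 - 0.8 z)(1 + (0.87) z + (0.07) z^2)
  [check: z-coef 0.87 - (0.8) = 0.07; z^2-coef 0.07 - (0.8)(0.87) = -0.626; z^3-coef -(0.8)(0.07) = -0.056.]
Remaining roots from the quadratic factor 1 + (0.87) z + (0.07) z^2:
  Set 1 + (0.87) z + (0.07) z^2 = 0, i.e. a z^2 + b z + c = 0 with a = 0.07, b = 0.87, c = 1.
  Discriminant D = b^2 - 4ac = (0.87)^2 - 4*(0.07)*1 = 0.7569 - (0.28) = 0.4769.
  D >= 0, so the roots are real: z = (-b +/- sqrt(D)) / (2a) = (-0.87 +/- 0.690579) / (0.14).
    z_1 = (-0.87 + 0.690579) / (0.14) = -1.2816,   |z_1| = 1.2816.
    z_2 = (-0.87 - 0.690579) / (0.14) = -11.147,   |z_2| = 11.147.
Moduli of all roots: 1.2500, 1.2816, 11.1470.
All moduli strictly greater than 1? Yes.
Verdict: Invertible.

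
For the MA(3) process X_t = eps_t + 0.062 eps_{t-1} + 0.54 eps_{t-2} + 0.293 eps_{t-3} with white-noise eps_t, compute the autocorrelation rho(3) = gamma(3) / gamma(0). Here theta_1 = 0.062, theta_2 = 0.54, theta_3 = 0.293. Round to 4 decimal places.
\rho(3) = 0.2121

For an MA(q) process with theta_0 = 1, the autocovariance is
  gamma(k) = sigma^2 * sum_{i=0..q-k} theta_i * theta_{i+k},
and rho(k) = gamma(k) / gamma(0). Sigma^2 cancels.
  numerator   = (1)*(0.293) = 0.293.
  denominator = (1)^2 + (0.062)^2 + (0.54)^2 + (0.293)^2 = 1.381293.
  rho(3) = 0.293 / 1.381293 = 0.2121.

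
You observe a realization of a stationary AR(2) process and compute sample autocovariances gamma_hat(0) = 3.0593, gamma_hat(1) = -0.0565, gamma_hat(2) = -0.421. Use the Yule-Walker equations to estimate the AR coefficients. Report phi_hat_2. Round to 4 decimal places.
\hat\phi_{2} = -0.1380

The Yule-Walker equations for an AR(p) process read, in matrix form,
  Gamma_p phi = r_p,   with   (Gamma_p)_{ij} = gamma(|i - j|),
                       (r_p)_i = gamma(i),   i,j = 1..p.
Substitute the sample gammas (Toeplitz matrix and right-hand side of size 2):
  Gamma_p = [[3.0593, -0.0565], [-0.0565, 3.0593]]
  r_p     = [-0.0565, -0.421]
Written out:
  3.0593 phi_1 - 0.0565 phi_2 = -0.0565
  -0.0565 phi_1 + 3.0593 phi_2 = -0.421
Solve by Cramer's rule:
  det = gamma(0)^2 - gamma(1)^2 = (3.0593)^2 - (-0.0565)^2 = 9.35931649 - 0.00319225 = 9.35612424
  phi_hat_1 = [gamma(1) gamma(0) - gamma(1) gamma(2)] / det = [(-0.0565)(3.0593) - (-0.0565)(-0.421)] / 9.35612424 = -0.19663695 / 9.35612424 = -0.021
  phi_hat_2 = [gamma(0) gamma(2) - gamma(1)^2] / det = [(3.0593)(-0.421) - (-0.0565)^2] / 9.35612424 = -1.29115755 / 9.35612424 = -0.138
So phi_hat = [-0.0210, -0.1380].
Therefore phi_hat_2 = -0.1380.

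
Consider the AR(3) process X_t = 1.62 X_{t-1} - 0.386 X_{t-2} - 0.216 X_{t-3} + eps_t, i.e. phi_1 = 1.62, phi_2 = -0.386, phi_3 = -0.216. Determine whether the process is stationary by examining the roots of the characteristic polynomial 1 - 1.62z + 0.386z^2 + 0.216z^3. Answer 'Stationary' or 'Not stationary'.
\text{Not stationary}

The AR(p) characteristic polynomial is P(z) = 1 - 1.62z + 0.386z^2 + 0.216z^3.
Stationarity requires all roots to lie outside the unit circle, i.e. |z| > 1 for every root.
Degree 3: look for a simple real root z0 first, then factor out (1 - z/z0) and solve the remaining quadratic.
Testing z0 = 1.25: P(1.25) = 1 + (-1.62)(1.25) + (0.386)(1.25)^2 + (0.216)(1.25)^3
  = 1 + (-2.025) + (0.603125) + (0.421875) = 0.  So z_0 = 1.25 is a root, |z_0| = 1.25.
Divide out the factor (1 - 0.8 z) = (1 - z/z0) (since 1/z0 = 0.8):
  P(z) = (1 - 0.8 z)(1 + (-0.82) z + (-0.27) z^2)
  [check: z-coef -0.82 - (0.8) = -1.62; z^2-coef -0.27 - (0.8)(-0.82) = 0.386; z^3-coef -(0.8)(-0.27) = 0.216.]
Remaining roots from the quadratic factor 1 + (-0.82) z + (-0.27) z^2:
  Set 1 + (-0.82) z + (-0.27) z^2 = 0, i.e. a z^2 + b z + c = 0 with a = -0.27, b = -0.82, c = 1.
  Discriminant D = b^2 - 4ac = (-0.82)^2 - 4*(-0.27)*1 = 0.6724 - (-1.08) = 1.7524.
  D >= 0, so the roots are real: z = (-b +/- sqrt(D)) / (2a) = (0.82 +/- 1.323782) / (-0.54).
    z_1 = (0.82 + 1.323782) / (-0.54) = -3.97,   |z_1| = 3.97.
    z_2 = (0.82 - 1.323782) / (-0.54) = 0.9329,   |z_2| = 0.9329.
Moduli of all roots: 1.2500, 3.9700, 0.9329.
All moduli strictly greater than 1? No.
Verdict: Not stationary.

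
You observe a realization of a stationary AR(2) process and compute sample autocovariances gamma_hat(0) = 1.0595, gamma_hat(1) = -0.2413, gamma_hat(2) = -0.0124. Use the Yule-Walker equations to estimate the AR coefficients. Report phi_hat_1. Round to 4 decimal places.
\hat\phi_{1} = -0.2430

The Yule-Walker equations for an AR(p) process read, in matrix form,
  Gamma_p phi = r_p,   with   (Gamma_p)_{ij} = gamma(|i - j|),
                       (r_p)_i = gamma(i),   i,j = 1..p.
Substitute the sample gammas (Toeplitz matrix and right-hand side of size 2):
  Gamma_p = [[1.0595, -0.2413], [-0.2413, 1.0595]]
  r_p     = [-0.2413, -0.0124]
Written out:
  1.0595 phi_1 - 0.2413 phi_2 = -0.2413
  -0.2413 phi_1 + 1.0595 phi_2 = -0.0124
Solve by Cramer's rule:
  det = gamma(0)^2 - gamma(1)^2 = (1.0595)^2 - (-0.2413)^2 = 1.12254025 - 0.05822569 = 1.06431456
  phi_hat_1 = [gamma(1) gamma(0) - gamma(1) gamma(2)] / det = [(-0.2413)(1.0595) - (-0.2413)(-0.0124)] / 1.06431456 = -0.25864947 / 1.06431456 = -0.243
  phi_hat_2 = [gamma(0) gamma(2) - gamma(1)^2] / det = [(1.0595)(-0.0124) - (-0.2413)^2] / 1.06431456 = -0.07136349 / 1.06431456 = -0.0671
So phi_hat = [-0.2430, -0.0671].
Therefore phi_hat_1 = -0.2430.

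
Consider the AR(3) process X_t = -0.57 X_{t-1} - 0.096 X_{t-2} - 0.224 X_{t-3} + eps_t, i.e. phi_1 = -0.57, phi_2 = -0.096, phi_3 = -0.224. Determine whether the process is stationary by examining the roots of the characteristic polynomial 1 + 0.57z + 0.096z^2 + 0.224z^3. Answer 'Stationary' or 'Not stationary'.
\text{Stationary}

The AR(p) characteristic polynomial is P(z) = 1 + 0.57z + 0.096z^2 + 0.224z^3.
Stationarity requires all roots to lie outside the unit circle, i.e. |z| > 1 for every root.
Degree 3: look for a simple real root z0 first, then factor out (1 - z/z0) and solve the remaining quadratic.
Testing z0 = -1.25: P(-1.25) = 1 + (0.57)(-1.25) + (0.096)(-1.25)^2 + (0.224)(-1.25)^3
  = 1 + (-0.7125) + (0.15) + (-0.4375) = 0.  So z_0 = -1.25 is a root, |z_0| = 1.25.
Divide out the factor (1 + 0.8 z) = (1 - z/z0) (since 1/z0 = -0.8):
  P(z) = (1 + 0.8 z)(1 + (-0.23) z + (0.28) z^2)
  [check: z-coef -0.23 - (-0.8) = 0.57; z^2-coef 0.28 - (-0.8)(-0.23) = 0.096; z^3-coef -(-0.8)(0.28) = 0.224.]
Remaining roots from the quadratic factor 1 + (-0.23) z + (0.28) z^2:
  Set 1 + (-0.23) z + (0.28) z^2 = 0, i.e. a z^2 + b z + c = 0 with a = 0.28, b = -0.23, c = 1.
  Discriminant D = b^2 - 4ac = (-0.23)^2 - 4*(0.28)*1 = 0.0529 - (1.12) = -1.0671.
  D < 0, so the roots are the complex-conjugate pair z = (-b +/- i sqrt(-D)) / (2a) = 0.4107 +/- 1.8447i.
  For a conjugate pair |z|^2 = z * conj(z) = (product of roots) = c/a = 1/(0.28) = 3.571429, so |z| = sqrt(3.571429) = 1.8898 for both roots.
Moduli of all roots: 1.2500, 1.8898, 1.8898.
All moduli strictly greater than 1? Yes.
Verdict: Stationary.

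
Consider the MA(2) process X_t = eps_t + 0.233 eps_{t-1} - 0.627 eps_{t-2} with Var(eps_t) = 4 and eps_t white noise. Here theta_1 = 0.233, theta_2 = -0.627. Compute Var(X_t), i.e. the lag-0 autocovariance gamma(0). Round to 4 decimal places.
\gamma(0) = 5.7897

For an MA(q) process X_t = eps_t + sum_i theta_i eps_{t-i} with
Var(eps_t) = sigma^2, the variance is
  gamma(0) = sigma^2 * (1 + sum_i theta_i^2).
  sum_i theta_i^2 = (0.233)^2 + (-0.627)^2 = 0.054289 + 0.393129 = 0.447418.
  gamma(0) = 4 * (1 + 0.447418) = 4 * 1.447418 = 5.789672, which rounds to 5.7897.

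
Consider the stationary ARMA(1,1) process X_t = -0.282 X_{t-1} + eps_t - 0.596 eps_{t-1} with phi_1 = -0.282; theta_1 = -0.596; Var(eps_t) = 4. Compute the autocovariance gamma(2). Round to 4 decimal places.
\gamma(2) = 1.2568

Multiply the model equation by X_{t-k} and take expectations. With theta_0 = psi_0 = 1 and psi_j the MA(infinity) weights, this gives
  gamma(k) - sum_i phi_i gamma(k-i) = c_k,
  c_k = sigma^2 * sum_{j=k..q} theta_j psi_{j-k}   (c_k = 0 for k > q),
using gamma(-m) = gamma(m).
psi-weights needed (psi_j = theta_j + sum_i phi_i psi_{j-i}):
  psi_1 = theta_1 + phi_1 = -0.596 + (-0.282) = -0.878
Right-hand sides:
  c_0 = sigma^2 (1 + theta_1 psi_1) = 4 * (1 + (-0.596)(-0.878)) = 4 * 1.523288 = 6.093152
  c_1 = sigma^2 theta_1 = 4 * (-0.596) = -2.384
  c_2 = 0
Equations for k = 0 and k = 1 (AR order 1):
  gamma(0) = phi_1 gamma(1) + c_0
  gamma(1) = phi_1 gamma(0) + c_1
Substituting the second into the first: gamma(0) (1 - phi_1^2) = c_0 + phi_1 c_1, so
  gamma(0) = (c_0 + phi_1 c_1) / (1 - phi_1^2) = (6.093152 + (-0.282)(-2.384)) / (1 - (-0.282)^2) = 6.76544 / 0.920476 = 7.349936.
  gamma(1) = phi_1 gamma(0) + c_1 = (-0.282)(7.349936) + (-2.384) = -4.456682.
For k = 2 (> q): gamma(2) = phi_1 gamma(1) = (-0.282)(-4.456682) = 1.256784.
Therefore gamma(2) = 1.2568 (to 4 decimal places).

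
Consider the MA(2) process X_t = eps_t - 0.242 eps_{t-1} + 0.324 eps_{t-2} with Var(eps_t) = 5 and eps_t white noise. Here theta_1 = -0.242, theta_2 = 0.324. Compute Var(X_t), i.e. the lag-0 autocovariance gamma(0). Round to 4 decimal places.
\gamma(0) = 5.8177

For an MA(q) process X_t = eps_t + sum_i theta_i eps_{t-i} with
Var(eps_t) = sigma^2, the variance is
  gamma(0) = sigma^2 * (1 + sum_i theta_i^2).
  sum_i theta_i^2 = (-0.242)^2 + (0.324)^2 = 0.058564 + 0.104976 = 0.16354.
  gamma(0) = 5 * (1 + 0.16354) = 5 * 1.16354 = 5.8177.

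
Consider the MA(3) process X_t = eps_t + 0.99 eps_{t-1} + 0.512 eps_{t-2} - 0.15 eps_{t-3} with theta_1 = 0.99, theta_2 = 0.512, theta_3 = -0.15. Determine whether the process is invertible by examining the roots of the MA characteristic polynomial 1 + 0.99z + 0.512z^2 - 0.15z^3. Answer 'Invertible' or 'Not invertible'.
\text{Invertible}

The MA(q) characteristic polynomial is P(z) = 1 + 0.99z + 0.512z^2 - 0.15z^3.
Invertibility requires all roots to lie outside the unit circle, i.e. |z| > 1 for every root.
Degree 3: look for a simple real root z0 first, then factor out (1 - z/z0) and solve the remaining quadratic.
Testing z0 = 5: P(5) = 1 + (0.99)(5) + (0.512)(5)^2 + (-0.15)(5)^3
  = 1 + (4.95) + (12.8) + (-18.75) = 0.  So z_0 = 5 is a root, |z_0| = 5.
Divide out the factor (1 - 0.2 z) = (1 - z/z0) (since 1/z0 = 0.2):
  P(z) = (1 - 0.2 z)(1 + (1.19) z + (0.75) z^2)
  [check: z-coef 1.19 - (0.2) = 0.99; z^2-coef 0.75 - (0.2)(1.19) = 0.512; z^3-coef -(0.2)(0.75) = -0.15.]
Remaining roots from the quadratic factor 1 + (1.19) z + (0.75) z^2:
  Set 1 + (1.19) z + (0.75) z^2 = 0, i.e. a z^2 + b z + c = 0 with a = 0.75, b = 1.19, c = 1.
  Discriminant D = b^2 - 4ac = (1.19)^2 - 4*(0.75)*1 = 1.4161 - (3) = -1.5839.
  D < 0, so the roots are the complex-conjugate pair z = (-b +/- i sqrt(-D)) / (2a) = -0.7933 +/- 0.839i.
  For a conjugate pair |z|^2 = z * conj(z) = (product of roots) = c/a = 1/(0.75) = 1.333333, so |z| = sqrt(1.333333) = 1.1547 for both roots.
Moduli of all roots: 5.0000, 1.1547, 1.1547.
All moduli strictly greater than 1? Yes.
Verdict: Invertible.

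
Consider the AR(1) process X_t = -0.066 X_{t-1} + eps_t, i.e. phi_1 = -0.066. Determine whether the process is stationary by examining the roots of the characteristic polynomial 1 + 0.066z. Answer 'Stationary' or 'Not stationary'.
\text{Stationary}

The AR(p) characteristic polynomial is P(z) = 1 + 0.066z.
Stationarity requires all roots to lie outside the unit circle, i.e. |z| > 1 for every root.
This is linear in z: 1 + (0.066) z = 0  =>  z = -1/(0.066) = -15.151515,  |z| = 15.151515.
Moduli of all roots: 15.1515.
All moduli strictly greater than 1? Yes.
Verdict: Stationary.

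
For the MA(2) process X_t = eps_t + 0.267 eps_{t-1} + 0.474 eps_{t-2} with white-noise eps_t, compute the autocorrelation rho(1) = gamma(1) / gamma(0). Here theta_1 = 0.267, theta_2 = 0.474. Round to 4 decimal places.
\rho(1) = 0.3037

For an MA(q) process with theta_0 = 1, the autocovariance is
  gamma(k) = sigma^2 * sum_{i=0..q-k} theta_i * theta_{i+k},
and rho(k) = gamma(k) / gamma(0). Sigma^2 cancels.
  numerator   = (1)*(0.267) + (0.267)*(0.474) = 0.393558.
  denominator = (1)^2 + (0.267)^2 + (0.474)^2 = 1.295965.
  rho(1) = 0.393558 / 1.295965 = 0.3037.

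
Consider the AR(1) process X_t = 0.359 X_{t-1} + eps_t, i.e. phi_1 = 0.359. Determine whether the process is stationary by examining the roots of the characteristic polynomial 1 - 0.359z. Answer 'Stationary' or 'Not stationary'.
\text{Stationary}

The AR(p) characteristic polynomial is P(z) = 1 - 0.359z.
Stationarity requires all roots to lie outside the unit circle, i.e. |z| > 1 for every root.
This is linear in z: 1 + (-0.359) z = 0  =>  z = -1/(-0.359) = 2.785515,  |z| = 2.785515.
Moduli of all roots: 2.7855.
All moduli strictly greater than 1? Yes.
Verdict: Stationary.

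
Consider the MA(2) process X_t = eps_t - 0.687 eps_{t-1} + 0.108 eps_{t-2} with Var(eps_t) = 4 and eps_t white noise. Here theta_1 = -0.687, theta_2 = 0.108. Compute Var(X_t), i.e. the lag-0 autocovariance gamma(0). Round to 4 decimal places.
\gamma(0) = 5.9345

For an MA(q) process X_t = eps_t + sum_i theta_i eps_{t-i} with
Var(eps_t) = sigma^2, the variance is
  gamma(0) = sigma^2 * (1 + sum_i theta_i^2).
  sum_i theta_i^2 = (-0.687)^2 + (0.108)^2 = 0.471969 + 0.011664 = 0.483633.
  gamma(0) = 4 * (1 + 0.483633) = 4 * 1.483633 = 5.934532, which rounds to 5.9345.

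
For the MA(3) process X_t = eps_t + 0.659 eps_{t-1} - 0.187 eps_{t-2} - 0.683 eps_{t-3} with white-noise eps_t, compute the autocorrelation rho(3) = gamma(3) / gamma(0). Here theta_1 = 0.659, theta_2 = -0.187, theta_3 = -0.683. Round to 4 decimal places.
\rho(3) = -0.3528

For an MA(q) process with theta_0 = 1, the autocovariance is
  gamma(k) = sigma^2 * sum_{i=0..q-k} theta_i * theta_{i+k},
and rho(k) = gamma(k) / gamma(0). Sigma^2 cancels.
  numerator   = (1)*(-0.683) = -0.683.
  denominator = (1)^2 + (0.659)^2 + (-0.187)^2 + (-0.683)^2 = 1.935739.
  rho(3) = -0.683 / 1.935739 = -0.3528.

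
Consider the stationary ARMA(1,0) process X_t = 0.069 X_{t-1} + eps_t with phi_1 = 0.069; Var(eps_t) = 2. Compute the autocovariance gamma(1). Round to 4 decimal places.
\gamma(1) = 0.1387

Multiply the model equation by X_{t-k} and take expectations. With theta_0 = psi_0 = 1 and psi_j the MA(infinity) weights, this gives
  gamma(k) - sum_i phi_i gamma(k-i) = c_k,
  c_k = sigma^2 * sum_{j=k..q} theta_j psi_{j-k}   (c_k = 0 for k > q),
using gamma(-m) = gamma(m).
Pure AR (q = 0): c_0 = sigma^2 = 2, c_k = 0 for k >= 1.
Equations for k = 0 and k = 1 (AR order 1):
  gamma(0) = phi_1 gamma(1) + c_0
  gamma(1) = phi_1 gamma(0) + c_1
Substituting the second into the first: gamma(0) (1 - phi_1^2) = c_0 + phi_1 c_1, so
  gamma(0) = c_0 / (1 - phi_1^2) = 2 / (1 - (0.069)^2) = 2 / 0.995239 = 2.009568.
  gamma(1) = phi_1 gamma(0) = (0.069)(2.009568) = 0.13866.
Therefore gamma(1) = 0.1387 (to 4 decimal places).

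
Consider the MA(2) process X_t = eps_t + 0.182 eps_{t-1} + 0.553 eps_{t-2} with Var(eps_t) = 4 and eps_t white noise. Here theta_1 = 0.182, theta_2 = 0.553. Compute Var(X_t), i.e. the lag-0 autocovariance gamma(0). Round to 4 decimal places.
\gamma(0) = 5.3557

For an MA(q) process X_t = eps_t + sum_i theta_i eps_{t-i} with
Var(eps_t) = sigma^2, the variance is
  gamma(0) = sigma^2 * (1 + sum_i theta_i^2).
  sum_i theta_i^2 = (0.182)^2 + (0.553)^2 = 0.033124 + 0.305809 = 0.338933.
  gamma(0) = 4 * (1 + 0.338933) = 4 * 1.338933 = 5.355732, which rounds to 5.3557.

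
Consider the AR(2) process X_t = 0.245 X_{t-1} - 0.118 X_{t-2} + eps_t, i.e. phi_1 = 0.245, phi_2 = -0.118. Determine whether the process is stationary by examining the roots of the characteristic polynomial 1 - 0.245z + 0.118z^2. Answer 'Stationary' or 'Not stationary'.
\text{Stationary}

The AR(p) characteristic polynomial is P(z) = 1 - 0.245z + 0.118z^2.
Stationarity requires all roots to lie outside the unit circle, i.e. |z| > 1 for every root.
Set 1 + (-0.245) z + (0.118) z^2 = 0, i.e. a z^2 + b z + c = 0 with a = 0.118, b = -0.245, c = 1.
Discriminant D = b^2 - 4ac = (-0.245)^2 - 4*(0.118)*1 = 0.060025 - (0.472) = -0.411975.
D < 0, so the roots are the complex-conjugate pair z = (-b +/- i sqrt(-D)) / (2a) = 1.0381 +/- 2.7197i.
For a conjugate pair |z|^2 = z * conj(z) = (product of roots) = c/a = 1/(0.118) = 8.474576, so |z| = sqrt(8.474576) = 2.9111 for both roots.
Moduli of all roots: 2.9111, 2.9111.
All moduli strictly greater than 1? Yes.
Verdict: Stationary.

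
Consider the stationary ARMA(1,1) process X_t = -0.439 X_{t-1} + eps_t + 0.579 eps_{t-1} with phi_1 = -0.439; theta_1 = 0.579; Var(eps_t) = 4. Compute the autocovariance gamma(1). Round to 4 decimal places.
\gamma(1) = 0.5174

Multiply the model equation by X_{t-k} and take expectations. With theta_0 = psi_0 = 1 and psi_j the MA(infinity) weights, this gives
  gamma(k) - sum_i phi_i gamma(k-i) = c_k,
  c_k = sigma^2 * sum_{j=k..q} theta_j psi_{j-k}   (c_k = 0 for k > q),
using gamma(-m) = gamma(m).
psi-weights needed (psi_j = theta_j + sum_i phi_i psi_{j-i}):
  psi_1 = theta_1 + phi_1 = 0.579 + (-0.439) = 0.14
Right-hand sides:
  c_0 = sigma^2 (1 + theta_1 psi_1) = 4 * (1 + (0.579)(0.14)) = 4 * 1.08106 = 4.32424
  c_1 = sigma^2 theta_1 = 4 * (0.579) = 2.316
  c_2 = 0
Equations for k = 0 and k = 1 (AR order 1):
  gamma(0) = phi_1 gamma(1) + c_0
  gamma(1) = phi_1 gamma(0) + c_1
Substituting the second into the first: gamma(0) (1 - phi_1^2) = c_0 + phi_1 c_1, so
  gamma(0) = (c_0 + phi_1 c_1) / (1 - phi_1^2) = (4.32424 + (-0.439)(2.316)) / (1 - (-0.439)^2) = 3.307516 / 0.807279 = 4.097116.
  gamma(1) = phi_1 gamma(0) + c_1 = (-0.439)(4.097116) + (2.316) = 0.517366.
Therefore gamma(1) = 0.5174 (to 4 decimal places).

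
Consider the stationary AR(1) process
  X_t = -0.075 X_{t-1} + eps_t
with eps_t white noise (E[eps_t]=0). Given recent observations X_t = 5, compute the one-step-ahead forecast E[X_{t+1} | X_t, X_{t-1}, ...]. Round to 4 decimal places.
E[X_{t+1} \mid \mathcal F_t] = -0.3750

For an AR(p) model X_t = c + sum_i phi_i X_{t-i} + eps_t, the
one-step-ahead conditional mean is
  E[X_{t+1} | X_t, ...] = c + sum_i phi_i X_{t+1-i}.
Substitute known values:
  E[X_{t+1} | ...] = (-0.075) * (5)
                   = -0.3750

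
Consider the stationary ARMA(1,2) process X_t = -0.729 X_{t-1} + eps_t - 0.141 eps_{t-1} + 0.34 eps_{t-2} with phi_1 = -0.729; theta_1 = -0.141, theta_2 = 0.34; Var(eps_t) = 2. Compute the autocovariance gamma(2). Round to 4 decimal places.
\gamma(2) = 5.3372

Multiply the model equation by X_{t-k} and take expectations. With theta_0 = psi_0 = 1 and psi_j the MA(infinity) weights, this gives
  gamma(k) - sum_i phi_i gamma(k-i) = c_k,
  c_k = sigma^2 * sum_{j=k..q} theta_j psi_{j-k}   (c_k = 0 for k > q),
using gamma(-m) = gamma(m).
psi-weights needed (psi_j = theta_j + sum_i phi_i psi_{j-i}):
  psi_1 = theta_1 + phi_1 = -0.141 + (-0.729) = -0.87
  psi_2 = theta_2 + phi_1 psi_1 = 0.34 + (-0.729)(-0.87) = 0.97423
Right-hand sides:
  c_0 = sigma^2 (1 + theta_1 psi_1 + theta_2 psi_2) = 2 * (1 + (-0.141)(-0.87) + (0.34)(0.97423)) = 2 * 1.453908 = 2.907816
  c_1 = sigma^2 (theta_1 + theta_2 psi_1) = 2 * (-0.141 + (0.34)(-0.87)) = -0.8736
  c_2 = sigma^2 theta_2 = 2 * (0.34) = 0.68
Equations for k = 0 and k = 1 (AR order 1):
  gamma(0) = phi_1 gamma(1) + c_0
  gamma(1) = phi_1 gamma(0) + c_1
Substituting the second into the first: gamma(0) (1 - phi_1^2) = c_0 + phi_1 c_1, so
  gamma(0) = (c_0 + phi_1 c_1) / (1 - phi_1^2) = (2.907816 + (-0.729)(-0.8736)) / (1 - (-0.729)^2) = 3.544671 / 0.468559 = 7.565047.
  gamma(1) = phi_1 gamma(0) + c_1 = (-0.729)(7.565047) + (-0.8736) = -6.388519.
For k = 2: gamma(2) = phi_1 gamma(1) + c_2
  = (-0.729)(-6.388519) + (0.68) = 5.33723.
Therefore gamma(2) = 5.3372 (to 4 decimal places).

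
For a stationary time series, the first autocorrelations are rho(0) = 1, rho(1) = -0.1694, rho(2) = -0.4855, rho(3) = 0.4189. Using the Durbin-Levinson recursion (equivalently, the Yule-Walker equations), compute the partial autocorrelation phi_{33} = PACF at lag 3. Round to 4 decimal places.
\phi_{33} = 0.2910

The PACF at lag k is phi_{kk}, the last component of the solution
to the Yule-Walker system G_k phi = r_k where
  (G_k)_{ij} = rho(|i - j|), (r_k)_i = rho(i), i,j = 1..k.
Equivalently, Durbin-Levinson gives phi_{kk} iteratively:
  phi_{11} = rho(1)
  phi_{kk} = [rho(k) - sum_{j=1..k-1} phi_{k-1,j} rho(k-j)]
            / [1 - sum_{j=1..k-1} phi_{k-1,j} rho(j)],
  phi_{k,j} = phi_{k-1,j} - phi_{kk} phi_{k-1,k-j},  j = 1..k-1.
Step k = 1:
  phi_11 = rho(1) = -0.1694.
Step k = 2:
  phi_22 = [rho(2) - phi_11 rho(1)] / [1 - phi_11 rho(1)] = [-0.4855 - (-0.1694)(-0.1694)] / [1 - (-0.1694)(-0.1694)]
         = -0.51419636 / 0.97130364 = -0.529388.
  Update: phi_21 = phi_11 - phi_22 phi_11 = -0.1694 - (-0.529388)(-0.1694) = -0.259078.
Step k = 3:
  phi_33 = [rho(3) - phi_21 rho(2) - phi_22 rho(1)] / [1 - phi_21 rho(1) - phi_22 rho(2)]
    numerator   = 0.4189 - (-0.259078)(-0.4855) - (-0.529388)(-0.1694) = 0.20343918
    denominator = 1 - (-0.259078)(-0.1694) - (-0.529388)(-0.4855) = 0.69909433
  phi_33 = 0.20343918 / 0.69909433 = 0.291.
Therefore phi_{33} = 0.2910.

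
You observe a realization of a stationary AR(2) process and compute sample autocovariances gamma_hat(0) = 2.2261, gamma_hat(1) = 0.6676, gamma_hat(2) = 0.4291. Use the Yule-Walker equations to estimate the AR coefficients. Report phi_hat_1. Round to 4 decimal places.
\hat\phi_{1} = 0.2660

The Yule-Walker equations for an AR(p) process read, in matrix form,
  Gamma_p phi = r_p,   with   (Gamma_p)_{ij} = gamma(|i - j|),
                       (r_p)_i = gamma(i),   i,j = 1..p.
Substitute the sample gammas (Toeplitz matrix and right-hand side of size 2):
  Gamma_p = [[2.2261, 0.6676], [0.6676, 2.2261]]
  r_p     = [0.6676, 0.4291]
Written out:
  2.2261 phi_1 + 0.6676 phi_2 = 0.6676
  0.6676 phi_1 + 2.2261 phi_2 = 0.4291
Solve by Cramer's rule:
  det = gamma(0)^2 - gamma(1)^2 = (2.2261)^2 - (0.6676)^2 = 4.95552121 - 0.44568976 = 4.50983145
  phi_hat_1 = [gamma(1) gamma(0) - gamma(1) gamma(2)] / det = [(0.6676)(2.2261) - (0.6676)(0.4291)] / 4.50983145 = 1.1996772 / 4.50983145 = 0.266
  phi_hat_2 = [gamma(0) gamma(2) - gamma(1)^2] / det = [(2.2261)(0.4291) - (0.6676)^2] / 4.50983145 = 0.50952975 / 4.50983145 = 0.113
So phi_hat = [0.2660, 0.1130].
Therefore phi_hat_1 = 0.2660.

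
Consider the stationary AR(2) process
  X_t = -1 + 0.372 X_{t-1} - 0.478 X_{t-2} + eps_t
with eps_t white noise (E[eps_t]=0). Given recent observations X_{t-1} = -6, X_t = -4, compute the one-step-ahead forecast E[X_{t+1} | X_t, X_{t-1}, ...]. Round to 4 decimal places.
E[X_{t+1} \mid \mathcal F_t] = 0.3800

For an AR(p) model X_t = c + sum_i phi_i X_{t-i} + eps_t, the
one-step-ahead conditional mean is
  E[X_{t+1} | X_t, ...] = c + sum_i phi_i X_{t+1-i}.
Substitute known values:
  E[X_{t+1} | ...] = -1 + (0.372) * (-4) + (-0.478) * (-6)
                   = 0.3800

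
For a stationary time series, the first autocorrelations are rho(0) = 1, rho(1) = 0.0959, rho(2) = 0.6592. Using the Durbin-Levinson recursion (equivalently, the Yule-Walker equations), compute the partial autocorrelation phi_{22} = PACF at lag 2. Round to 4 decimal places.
\phi_{22} = 0.6560

The PACF at lag k is phi_{kk}, the last component of the solution
to the Yule-Walker system G_k phi = r_k where
  (G_k)_{ij} = rho(|i - j|), (r_k)_i = rho(i), i,j = 1..k.
Equivalently, Durbin-Levinson gives phi_{kk} iteratively:
  phi_{11} = rho(1)
  phi_{kk} = [rho(k) - sum_{j=1..k-1} phi_{k-1,j} rho(k-j)]
            / [1 - sum_{j=1..k-1} phi_{k-1,j} rho(j)],
  phi_{k,j} = phi_{k-1,j} - phi_{kk} phi_{k-1,k-j},  j = 1..k-1.
Step k = 1:
  phi_11 = rho(1) = 0.0959.
Step k = 2:
  phi_22 = [rho(2) - phi_11 rho(1)] / [1 - phi_11 rho(1)] = [0.6592 - (0.0959)(0.0959)] / [1 - (0.0959)(0.0959)]
         = 0.65000319 / 0.99080319 = 0.656.
Therefore phi_{22} = 0.6560.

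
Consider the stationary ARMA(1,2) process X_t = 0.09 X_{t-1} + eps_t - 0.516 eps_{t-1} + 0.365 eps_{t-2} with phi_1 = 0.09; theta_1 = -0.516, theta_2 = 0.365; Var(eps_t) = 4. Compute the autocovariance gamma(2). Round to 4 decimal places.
\gamma(2) = 1.2600

Multiply the model equation by X_{t-k} and take expectations. With theta_0 = psi_0 = 1 and psi_j the MA(infinity) weights, this gives
  gamma(k) - sum_i phi_i gamma(k-i) = c_k,
  c_k = sigma^2 * sum_{j=k..q} theta_j psi_{j-k}   (c_k = 0 for k > q),
using gamma(-m) = gamma(m).
psi-weights needed (psi_j = theta_j + sum_i phi_i psi_{j-i}):
  psi_1 = theta_1 + phi_1 = -0.516 + (0.09) = -0.426
  psi_2 = theta_2 + phi_1 psi_1 = 0.365 + (0.09)(-0.426) = 0.32666
Right-hand sides:
  c_0 = sigma^2 (1 + theta_1 psi_1 + theta_2 psi_2) = 4 * (1 + (-0.516)(-0.426) + (0.365)(0.32666)) = 4 * 1.339047 = 5.356188
  c_1 = sigma^2 (theta_1 + theta_2 psi_1) = 4 * (-0.516 + (0.365)(-0.426)) = -2.68596
  c_2 = sigma^2 theta_2 = 4 * (0.365) = 1.46
Equations for k = 0 and k = 1 (AR order 1):
  gamma(0) = phi_1 gamma(1) + c_0
  gamma(1) = phi_1 gamma(0) + c_1
Substituting the second into the first: gamma(0) (1 - phi_1^2) = c_0 + phi_1 c_1, so
  gamma(0) = (c_0 + phi_1 c_1) / (1 - phi_1^2) = (5.356188 + (0.09)(-2.68596)) / (1 - (0.09)^2) = 5.114451 / 0.9919 = 5.156217.
  gamma(1) = phi_1 gamma(0) + c_1 = (0.09)(5.156217) + (-2.68596) = -2.221901.
For k = 2: gamma(2) = phi_1 gamma(1) + c_2
  = (0.09)(-2.221901) + (1.46) = 1.260029.
Therefore gamma(2) = 1.2600 (to 4 decimal places).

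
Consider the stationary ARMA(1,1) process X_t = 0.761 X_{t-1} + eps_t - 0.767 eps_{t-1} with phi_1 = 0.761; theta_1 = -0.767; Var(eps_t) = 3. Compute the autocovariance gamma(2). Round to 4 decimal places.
\gamma(2) = -0.0135

Multiply the model equation by X_{t-k} and take expectations. With theta_0 = psi_0 = 1 and psi_j the MA(infinity) weights, this gives
  gamma(k) - sum_i phi_i gamma(k-i) = c_k,
  c_k = sigma^2 * sum_{j=k..q} theta_j psi_{j-k}   (c_k = 0 for k > q),
using gamma(-m) = gamma(m).
psi-weights needed (psi_j = theta_j + sum_i phi_i psi_{j-i}):
  psi_1 = theta_1 + phi_1 = -0.767 + (0.761) = -0.006
Right-hand sides:
  c_0 = sigma^2 (1 + theta_1 psi_1) = 3 * (1 + (-0.767)(-0.006)) = 3 * 1.004602 = 3.013806
  c_1 = sigma^2 theta_1 = 3 * (-0.767) = -2.301
  c_2 = 0
Equations for k = 0 and k = 1 (AR order 1):
  gamma(0) = phi_1 gamma(1) + c_0
  gamma(1) = phi_1 gamma(0) + c_1
Substituting the second into the first: gamma(0) (1 - phi_1^2) = c_0 + phi_1 c_1, so
  gamma(0) = (c_0 + phi_1 c_1) / (1 - phi_1^2) = (3.013806 + (0.761)(-2.301)) / (1 - (0.761)^2) = 1.262745 / 0.420879 = 3.000257.
  gamma(1) = phi_1 gamma(0) + c_1 = (0.761)(3.000257) + (-2.301) = -0.017805.
For k = 2 (> q): gamma(2) = phi_1 gamma(1) = (0.761)(-0.017805) = -0.013549.
Therefore gamma(2) = -0.0135 (to 4 decimal places).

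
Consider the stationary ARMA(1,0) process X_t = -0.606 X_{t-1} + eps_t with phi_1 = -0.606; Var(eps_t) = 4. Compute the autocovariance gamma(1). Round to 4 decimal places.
\gamma(1) = -3.8308

Multiply the model equation by X_{t-k} and take expectations. With theta_0 = psi_0 = 1 and psi_j the MA(infinity) weights, this gives
  gamma(k) - sum_i phi_i gamma(k-i) = c_k,
  c_k = sigma^2 * sum_{j=k..q} theta_j psi_{j-k}   (c_k = 0 for k > q),
using gamma(-m) = gamma(m).
Pure AR (q = 0): c_0 = sigma^2 = 4, c_k = 0 for k >= 1.
Equations for k = 0 and k = 1 (AR order 1):
  gamma(0) = phi_1 gamma(1) + c_0
  gamma(1) = phi_1 gamma(0) + c_1
Substituting the second into the first: gamma(0) (1 - phi_1^2) = c_0 + phi_1 c_1, so
  gamma(0) = c_0 / (1 - phi_1^2) = 4 / (1 - (-0.606)^2) = 4 / 0.632764 = 6.321472.
  gamma(1) = phi_1 gamma(0) = (-0.606)(6.321472) = -3.830812.
Therefore gamma(1) = -3.8308 (to 4 decimal places).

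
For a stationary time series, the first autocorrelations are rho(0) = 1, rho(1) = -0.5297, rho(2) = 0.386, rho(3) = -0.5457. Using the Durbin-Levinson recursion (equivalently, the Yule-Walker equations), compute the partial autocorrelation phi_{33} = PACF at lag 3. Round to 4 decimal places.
\phi_{33} = -0.4170

The PACF at lag k is phi_{kk}, the last component of the solution
to the Yule-Walker system G_k phi = r_k where
  (G_k)_{ij} = rho(|i - j|), (r_k)_i = rho(i), i,j = 1..k.
Equivalently, Durbin-Levinson gives phi_{kk} iteratively:
  phi_{11} = rho(1)
  phi_{kk} = [rho(k) - sum_{j=1..k-1} phi_{k-1,j} rho(k-j)]
            / [1 - sum_{j=1..k-1} phi_{k-1,j} rho(j)],
  phi_{k,j} = phi_{k-1,j} - phi_{kk} phi_{k-1,k-j},  j = 1..k-1.
Step k = 1:
  phi_11 = rho(1) = -0.5297.
Step k = 2:
  phi_22 = [rho(2) - phi_11 rho(1)] / [1 - phi_11 rho(1)] = [0.386 - (-0.5297)(-0.5297)] / [1 - (-0.5297)(-0.5297)]
         = 0.10541791 / 0.71941791 = 0.146532.
  Update: phi_21 = phi_11 - phi_22 phi_11 = -0.5297 - (0.146532)(-0.5297) = -0.452082.
Step k = 3:
  phi_33 = [rho(3) - phi_21 rho(2) - phi_22 rho(1)] / [1 - phi_21 rho(1) - phi_22 rho(2)]
    numerator   = -0.5457 - (-0.452082)(0.386) - (0.146532)(-0.5297) = -0.29357827
    denominator = 1 - (-0.452082)(-0.5297) - (0.146532)(0.386) = 0.70397079
  phi_33 = -0.29357827 / 0.70397079 = -0.417.
Therefore phi_{33} = -0.4170.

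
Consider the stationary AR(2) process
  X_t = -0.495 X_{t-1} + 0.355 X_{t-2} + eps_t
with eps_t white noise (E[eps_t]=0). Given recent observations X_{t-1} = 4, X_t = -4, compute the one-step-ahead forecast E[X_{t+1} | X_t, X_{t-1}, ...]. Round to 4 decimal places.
E[X_{t+1} \mid \mathcal F_t] = 3.4000

For an AR(p) model X_t = c + sum_i phi_i X_{t-i} + eps_t, the
one-step-ahead conditional mean is
  E[X_{t+1} | X_t, ...] = c + sum_i phi_i X_{t+1-i}.
Substitute known values:
  E[X_{t+1} | ...] = (-0.495) * (-4) + (0.355) * (4)
                   = 3.4000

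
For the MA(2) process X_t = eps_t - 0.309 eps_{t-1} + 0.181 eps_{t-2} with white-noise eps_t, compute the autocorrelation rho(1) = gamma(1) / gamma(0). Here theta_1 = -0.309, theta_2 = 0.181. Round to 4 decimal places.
\rho(1) = -0.3234

For an MA(q) process with theta_0 = 1, the autocovariance is
  gamma(k) = sigma^2 * sum_{i=0..q-k} theta_i * theta_{i+k},
and rho(k) = gamma(k) / gamma(0). Sigma^2 cancels.
  numerator   = (1)*(-0.309) + (-0.309)*(0.181) = -0.364929.
  denominator = (1)^2 + (-0.309)^2 + (0.181)^2 = 1.128242.
  rho(1) = -0.364929 / 1.128242 = -0.3234.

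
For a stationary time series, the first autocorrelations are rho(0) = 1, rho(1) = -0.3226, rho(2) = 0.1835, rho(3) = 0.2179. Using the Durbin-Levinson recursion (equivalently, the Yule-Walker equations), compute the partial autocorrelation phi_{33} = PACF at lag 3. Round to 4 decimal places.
\phi_{33} = 0.3380

The PACF at lag k is phi_{kk}, the last component of the solution
to the Yule-Walker system G_k phi = r_k where
  (G_k)_{ij} = rho(|i - j|), (r_k)_i = rho(i), i,j = 1..k.
Equivalently, Durbin-Levinson gives phi_{kk} iteratively:
  phi_{11} = rho(1)
  phi_{kk} = [rho(k) - sum_{j=1..k-1} phi_{k-1,j} rho(k-j)]
            / [1 - sum_{j=1..k-1} phi_{k-1,j} rho(j)],
  phi_{k,j} = phi_{k-1,j} - phi_{kk} phi_{k-1,k-j},  j = 1..k-1.
Step k = 1:
  phi_11 = rho(1) = -0.3226.
Step k = 2:
  phi_22 = [rho(2) - phi_11 rho(1)] / [1 - phi_11 rho(1)] = [0.1835 - (-0.3226)(-0.3226)] / [1 - (-0.3226)(-0.3226)]
         = 0.07942924 / 0.89592924 = 0.088656.
  Update: phi_21 = phi_11 - phi_22 phi_11 = -0.3226 - (0.088656)(-0.3226) = -0.294.
Step k = 3:
  phi_33 = [rho(3) - phi_21 rho(2) - phi_22 rho(1)] / [1 - phi_21 rho(1) - phi_22 rho(2)]
    numerator   = 0.2179 - (-0.294)(0.1835) - (0.088656)(-0.3226) = 0.30044927
    denominator = 1 - (-0.294)(-0.3226) - (0.088656)(0.1835) = 0.88888738
  phi_33 = 0.30044927 / 0.88888738 = 0.338.
Therefore phi_{33} = 0.3380.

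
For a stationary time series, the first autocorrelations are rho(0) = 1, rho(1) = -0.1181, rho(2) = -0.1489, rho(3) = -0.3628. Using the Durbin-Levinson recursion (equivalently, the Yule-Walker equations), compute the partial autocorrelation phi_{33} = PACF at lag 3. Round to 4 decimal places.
\phi_{33} = -0.4199

The PACF at lag k is phi_{kk}, the last component of the solution
to the Yule-Walker system G_k phi = r_k where
  (G_k)_{ij} = rho(|i - j|), (r_k)_i = rho(i), i,j = 1..k.
Equivalently, Durbin-Levinson gives phi_{kk} iteratively:
  phi_{11} = rho(1)
  phi_{kk} = [rho(k) - sum_{j=1..k-1} phi_{k-1,j} rho(k-j)]
            / [1 - sum_{j=1..k-1} phi_{k-1,j} rho(j)],
  phi_{k,j} = phi_{k-1,j} - phi_{kk} phi_{k-1,k-j},  j = 1..k-1.
Step k = 1:
  phi_11 = rho(1) = -0.1181.
Step k = 2:
  phi_22 = [rho(2) - phi_11 rho(1)] / [1 - phi_11 rho(1)] = [-0.1489 - (-0.1181)(-0.1181)] / [1 - (-0.1181)(-0.1181)]
         = -0.16284761 / 0.98605239 = -0.165151.
  Update: phi_21 = phi_11 - phi_22 phi_11 = -0.1181 - (-0.165151)(-0.1181) = -0.137604.
Step k = 3:
  phi_33 = [rho(3) - phi_21 rho(2) - phi_22 rho(1)] / [1 - phi_21 rho(1) - phi_22 rho(2)]
    numerator   = -0.3628 - (-0.137604)(-0.1489) - (-0.165151)(-0.1181) = -0.40279363
    denominator = 1 - (-0.137604)(-0.1181) - (-0.165151)(-0.1489) = 0.95915793
  phi_33 = -0.40279363 / 0.95915793 = -0.4199.
Therefore phi_{33} = -0.4199.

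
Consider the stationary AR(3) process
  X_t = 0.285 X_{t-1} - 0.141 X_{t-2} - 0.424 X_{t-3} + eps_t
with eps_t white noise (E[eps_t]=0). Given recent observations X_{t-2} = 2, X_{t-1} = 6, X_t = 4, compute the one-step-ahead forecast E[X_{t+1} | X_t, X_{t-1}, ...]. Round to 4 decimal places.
E[X_{t+1} \mid \mathcal F_t] = -0.5540

For an AR(p) model X_t = c + sum_i phi_i X_{t-i} + eps_t, the
one-step-ahead conditional mean is
  E[X_{t+1} | X_t, ...] = c + sum_i phi_i X_{t+1-i}.
Substitute known values:
  E[X_{t+1} | ...] = (0.285) * (4) + (-0.141) * (6) + (-0.424) * (2)
                   = -0.5540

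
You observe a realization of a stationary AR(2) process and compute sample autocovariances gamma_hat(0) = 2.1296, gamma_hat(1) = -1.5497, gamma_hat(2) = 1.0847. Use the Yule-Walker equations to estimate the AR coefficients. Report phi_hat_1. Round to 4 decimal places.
\hat\phi_{1} = -0.7589

The Yule-Walker equations for an AR(p) process read, in matrix form,
  Gamma_p phi = r_p,   with   (Gamma_p)_{ij} = gamma(|i - j|),
                       (r_p)_i = gamma(i),   i,j = 1..p.
Substitute the sample gammas (Toeplitz matrix and right-hand side of size 2):
  Gamma_p = [[2.1296, -1.5497], [-1.5497, 2.1296]]
  r_p     = [-1.5497, 1.0847]
Written out:
  2.1296 phi_1 - 1.5497 phi_2 = -1.5497
  -1.5497 phi_1 + 2.1296 phi_2 = 1.0847
Solve by Cramer's rule:
  det = gamma(0)^2 - gamma(1)^2 = (2.1296)^2 - (-1.5497)^2 = 4.53519616 - 2.40157009 = 2.13362607
  phi_hat_1 = [gamma(1) gamma(0) - gamma(1) gamma(2)] / det = [(-1.5497)(2.1296) - (-1.5497)(1.0847)] / 2.13362607 = -1.61928153 / 2.13362607 = -0.7589
  phi_hat_2 = [gamma(0) gamma(2) - gamma(1)^2] / det = [(2.1296)(1.0847) - (-1.5497)^2] / 2.13362607 = -0.09159297 / 2.13362607 = -0.0429
So phi_hat = [-0.7589, -0.0429].
Therefore phi_hat_1 = -0.7589.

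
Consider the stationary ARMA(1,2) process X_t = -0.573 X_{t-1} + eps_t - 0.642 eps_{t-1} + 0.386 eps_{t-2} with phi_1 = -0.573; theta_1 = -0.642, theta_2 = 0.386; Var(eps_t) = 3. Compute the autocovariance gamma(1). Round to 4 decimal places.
\gamma(1) = -10.5869

Multiply the model equation by X_{t-k} and take expectations. With theta_0 = psi_0 = 1 and psi_j the MA(infinity) weights, this gives
  gamma(k) - sum_i phi_i gamma(k-i) = c_k,
  c_k = sigma^2 * sum_{j=k..q} theta_j psi_{j-k}   (c_k = 0 for k > q),
using gamma(-m) = gamma(m).
psi-weights needed (psi_j = theta_j + sum_i phi_i psi_{j-i}):
  psi_1 = theta_1 + phi_1 = -0.642 + (-0.573) = -1.215
  psi_2 = theta_2 + phi_1 psi_1 = 0.386 + (-0.573)(-1.215) = 1.082195
Right-hand sides:
  c_0 = sigma^2 (1 + theta_1 psi_1 + theta_2 psi_2) = 3 * (1 + (-0.642)(-1.215) + (0.386)(1.082195)) = 3 * 2.197757 = 6.593272
  c_1 = sigma^2 (theta_1 + theta_2 psi_1) = 3 * (-0.642 + (0.386)(-1.215)) = -3.33297
  c_2 = sigma^2 theta_2 = 3 * (0.386) = 1.158
Equations for k = 0 and k = 1 (AR order 1):
  gamma(0) = phi_1 gamma(1) + c_0
  gamma(1) = phi_1 gamma(0) + c_1
Substituting the second into the first: gamma(0) (1 - phi_1^2) = c_0 + phi_1 c_1, so
  gamma(0) = (c_0 + phi_1 c_1) / (1 - phi_1^2) = (6.593272 + (-0.573)(-3.33297)) / (1 - (-0.573)^2) = 8.503064 / 0.671671 = 12.659566.
  gamma(1) = phi_1 gamma(0) + c_1 = (-0.573)(12.659566) + (-3.33297) = -10.586902.
Therefore gamma(1) = -10.5869 (to 4 decimal places).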